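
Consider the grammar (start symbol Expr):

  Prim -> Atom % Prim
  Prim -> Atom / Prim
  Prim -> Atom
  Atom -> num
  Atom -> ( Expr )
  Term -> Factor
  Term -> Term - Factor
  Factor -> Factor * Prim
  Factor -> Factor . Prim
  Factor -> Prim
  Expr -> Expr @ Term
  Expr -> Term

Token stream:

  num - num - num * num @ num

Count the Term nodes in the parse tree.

4

[Expr [Expr [Term [Term [Term [Factor [Prim [Atom num]]]] - [Factor [Prim [Atom num]]]] - [Factor [Factor [Prim [Atom num]]] * [Prim [Atom num]]]]] @ [Term [Factor [Prim [Atom num]]]]]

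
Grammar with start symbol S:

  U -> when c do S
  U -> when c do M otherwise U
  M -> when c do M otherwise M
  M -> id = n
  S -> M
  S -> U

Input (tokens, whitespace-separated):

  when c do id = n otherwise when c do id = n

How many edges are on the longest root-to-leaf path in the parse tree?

5

[S [U when c do [M id = n] otherwise [U when c do [S [M id = n]]]]]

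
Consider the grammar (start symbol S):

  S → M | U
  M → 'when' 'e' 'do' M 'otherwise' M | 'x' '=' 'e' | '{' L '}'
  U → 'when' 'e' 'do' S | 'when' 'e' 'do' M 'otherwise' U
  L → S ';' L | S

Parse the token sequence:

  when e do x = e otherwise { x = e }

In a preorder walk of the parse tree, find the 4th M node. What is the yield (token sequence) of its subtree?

x = e

[S [M when e do [M x = e] otherwise [M { [L [S [M x = e]]] }]]]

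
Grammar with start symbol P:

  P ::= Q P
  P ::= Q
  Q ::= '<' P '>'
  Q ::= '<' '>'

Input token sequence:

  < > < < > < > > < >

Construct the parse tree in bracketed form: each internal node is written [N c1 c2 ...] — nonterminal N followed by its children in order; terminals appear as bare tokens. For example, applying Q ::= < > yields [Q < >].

P
Q P
< > P
< > Q P
< > < P > P
< > < Q P > P
< > < < > P > P
< > < < > Q > P
< > < < > < > > P
< > < < > < > > Q
< > < < > < > > < >

[P [Q < >] [P [Q < [P [Q < >] [P [Q < >]]] >] [P [Q < >]]]]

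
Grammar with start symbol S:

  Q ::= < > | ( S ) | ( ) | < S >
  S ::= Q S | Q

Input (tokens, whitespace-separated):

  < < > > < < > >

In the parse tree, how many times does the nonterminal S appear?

4

[S [Q < [S [Q < >]] >] [S [Q < [S [Q < >]] >]]]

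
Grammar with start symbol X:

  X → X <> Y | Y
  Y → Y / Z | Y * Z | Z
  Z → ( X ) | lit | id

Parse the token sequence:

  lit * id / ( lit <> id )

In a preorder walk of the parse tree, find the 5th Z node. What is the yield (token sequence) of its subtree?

id

[X [Y [Y [Y [Z lit]] * [Z id]] / [Z ( [X [X [Y [Z lit]]] <> [Y [Z id]]] )]]]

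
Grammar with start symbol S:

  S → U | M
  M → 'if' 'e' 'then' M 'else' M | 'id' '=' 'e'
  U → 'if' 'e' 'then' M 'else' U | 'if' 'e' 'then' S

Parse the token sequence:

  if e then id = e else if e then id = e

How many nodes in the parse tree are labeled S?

2

[S [U if e then [M id = e] else [U if e then [S [M id = e]]]]]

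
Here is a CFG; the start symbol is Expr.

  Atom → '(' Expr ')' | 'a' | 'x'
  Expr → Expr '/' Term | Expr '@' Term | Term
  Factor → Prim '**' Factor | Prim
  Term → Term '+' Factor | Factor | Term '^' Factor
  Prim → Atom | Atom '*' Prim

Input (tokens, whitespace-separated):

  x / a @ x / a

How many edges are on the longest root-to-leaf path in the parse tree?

[Expr [Expr [Expr [Expr [Term [Factor [Prim [Atom x]]]]] / [Term [Factor [Prim [Atom a]]]]] @ [Term [Factor [Prim [Atom x]]]]] / [Term [Factor [Prim [Atom a]]]]]

8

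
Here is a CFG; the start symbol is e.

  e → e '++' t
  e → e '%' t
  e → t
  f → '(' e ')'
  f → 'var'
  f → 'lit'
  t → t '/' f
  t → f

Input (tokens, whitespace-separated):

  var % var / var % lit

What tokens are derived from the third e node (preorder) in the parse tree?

var

[e [e [e [t [f var]]] % [t [t [f var]] / [f var]]] % [t [f lit]]]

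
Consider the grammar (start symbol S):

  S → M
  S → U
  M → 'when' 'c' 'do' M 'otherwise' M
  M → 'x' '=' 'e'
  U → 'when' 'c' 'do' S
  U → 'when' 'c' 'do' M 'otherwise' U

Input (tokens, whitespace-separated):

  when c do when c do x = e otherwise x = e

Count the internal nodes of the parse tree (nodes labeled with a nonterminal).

6

[S [U when c do [S [M when c do [M x = e] otherwise [M x = e]]]]]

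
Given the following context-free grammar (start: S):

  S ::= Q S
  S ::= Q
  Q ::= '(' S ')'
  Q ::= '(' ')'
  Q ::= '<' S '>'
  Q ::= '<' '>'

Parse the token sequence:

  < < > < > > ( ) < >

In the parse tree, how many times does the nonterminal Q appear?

5

[S [Q < [S [Q < >] [S [Q < >]]] >] [S [Q ( )] [S [Q < >]]]]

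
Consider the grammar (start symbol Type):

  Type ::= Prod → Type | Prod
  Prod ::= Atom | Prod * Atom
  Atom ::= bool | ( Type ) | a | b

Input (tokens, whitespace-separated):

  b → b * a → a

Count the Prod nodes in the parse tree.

4

[Type [Prod [Atom b]] → [Type [Prod [Prod [Atom b]] * [Atom a]] → [Type [Prod [Atom a]]]]]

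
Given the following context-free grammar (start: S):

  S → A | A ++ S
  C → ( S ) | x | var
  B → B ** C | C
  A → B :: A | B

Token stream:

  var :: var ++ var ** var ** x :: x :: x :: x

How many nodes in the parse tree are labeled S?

2

[S [A [B [C var]] :: [A [B [C var]]]] ++ [S [A [B [B [B [C var]] ** [C var]] ** [C x]] :: [A [B [C x]] :: [A [B [C x]] :: [A [B [C x]]]]]]]]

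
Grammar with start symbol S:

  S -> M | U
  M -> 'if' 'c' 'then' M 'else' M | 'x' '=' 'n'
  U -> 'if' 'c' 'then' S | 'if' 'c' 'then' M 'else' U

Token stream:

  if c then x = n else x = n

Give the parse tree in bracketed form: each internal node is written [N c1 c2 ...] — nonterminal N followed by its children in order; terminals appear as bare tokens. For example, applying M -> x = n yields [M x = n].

S
M
if c then M else M
if c then x = n else M
if c then x = n else x = n

[S [M if c then [M x = n] else [M x = n]]]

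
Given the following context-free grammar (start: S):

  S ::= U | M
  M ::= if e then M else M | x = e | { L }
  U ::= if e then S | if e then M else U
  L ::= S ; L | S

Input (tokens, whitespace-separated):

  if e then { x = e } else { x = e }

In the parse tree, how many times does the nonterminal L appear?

[S [M if e then [M { [L [S [M x = e]]] }] else [M { [L [S [M x = e]]] }]]]

2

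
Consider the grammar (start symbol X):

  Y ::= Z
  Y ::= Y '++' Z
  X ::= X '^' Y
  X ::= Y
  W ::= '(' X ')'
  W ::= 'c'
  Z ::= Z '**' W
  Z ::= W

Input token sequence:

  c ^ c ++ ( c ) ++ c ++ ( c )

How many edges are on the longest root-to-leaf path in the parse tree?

10

[X [X [Y [Z [W c]]]] ^ [Y [Y [Y [Y [Z [W c]]] ++ [Z [W ( [X [Y [Z [W c]]]] )]]] ++ [Z [W c]]] ++ [Z [W ( [X [Y [Z [W c]]]] )]]]]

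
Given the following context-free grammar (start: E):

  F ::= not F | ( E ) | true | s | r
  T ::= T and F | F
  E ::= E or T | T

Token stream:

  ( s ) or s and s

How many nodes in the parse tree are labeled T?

[E [E [T [F ( [E [T [F s]]] )]]] or [T [T [F s]] and [F s]]]

4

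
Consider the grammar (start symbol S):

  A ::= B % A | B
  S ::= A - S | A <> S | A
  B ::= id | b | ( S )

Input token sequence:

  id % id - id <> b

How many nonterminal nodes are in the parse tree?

11

[S [A [B id] % [A [B id]]] - [S [A [B id]] <> [S [A [B b]]]]]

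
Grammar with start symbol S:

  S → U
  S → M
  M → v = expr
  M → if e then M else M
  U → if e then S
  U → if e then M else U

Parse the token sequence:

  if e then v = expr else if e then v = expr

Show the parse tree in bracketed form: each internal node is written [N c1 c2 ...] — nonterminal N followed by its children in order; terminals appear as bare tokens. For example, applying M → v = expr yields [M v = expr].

S
U
if e then M else U
if e then v = expr else U
if e then v = expr else if e then S
if e then v = expr else if e then M
if e then v = expr else if e then v = expr

[S [U if e then [M v = expr] else [U if e then [S [M v = expr]]]]]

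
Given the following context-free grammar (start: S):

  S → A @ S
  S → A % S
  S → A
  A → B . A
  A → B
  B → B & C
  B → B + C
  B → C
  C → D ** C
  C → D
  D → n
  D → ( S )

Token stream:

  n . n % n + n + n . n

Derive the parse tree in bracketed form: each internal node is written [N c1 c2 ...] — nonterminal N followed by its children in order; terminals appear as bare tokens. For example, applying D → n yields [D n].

[S [A [B [C [D n]]] . [A [B [C [D n]]]]] % [S [A [B [B [B [C [D n]]] + [C [D n]]] + [C [D n]]] . [A [B [C [D n]]]]]]]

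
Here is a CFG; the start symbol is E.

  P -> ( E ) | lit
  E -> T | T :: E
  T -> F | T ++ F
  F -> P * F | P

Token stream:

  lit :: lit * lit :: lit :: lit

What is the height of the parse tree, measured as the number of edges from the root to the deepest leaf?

[E [T [F [P lit]]] :: [E [T [F [P lit] * [F [P lit]]]] :: [E [T [F [P lit]]] :: [E [T [F [P lit]]]]]]]

7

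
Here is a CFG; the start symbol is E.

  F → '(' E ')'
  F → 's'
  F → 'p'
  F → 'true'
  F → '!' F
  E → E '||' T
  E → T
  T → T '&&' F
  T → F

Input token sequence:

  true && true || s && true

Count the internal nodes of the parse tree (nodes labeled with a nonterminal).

[E [E [T [T [F true]] && [F true]]] || [T [T [F s]] && [F true]]]

10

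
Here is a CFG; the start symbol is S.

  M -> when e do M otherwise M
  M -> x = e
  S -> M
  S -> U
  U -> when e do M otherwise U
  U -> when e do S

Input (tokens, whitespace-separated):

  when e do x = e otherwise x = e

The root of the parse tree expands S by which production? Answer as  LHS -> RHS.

[S [M when e do [M x = e] otherwise [M x = e]]]

S -> M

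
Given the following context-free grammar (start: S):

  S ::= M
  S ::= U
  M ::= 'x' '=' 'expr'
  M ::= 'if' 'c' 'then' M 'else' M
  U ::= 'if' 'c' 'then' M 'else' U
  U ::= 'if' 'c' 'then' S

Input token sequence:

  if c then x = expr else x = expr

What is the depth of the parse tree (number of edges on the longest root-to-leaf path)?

3

[S [M if c then [M x = expr] else [M x = expr]]]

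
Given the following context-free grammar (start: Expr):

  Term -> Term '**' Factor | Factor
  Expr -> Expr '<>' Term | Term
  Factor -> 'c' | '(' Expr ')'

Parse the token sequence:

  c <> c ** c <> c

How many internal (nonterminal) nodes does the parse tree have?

11

[Expr [Expr [Expr [Term [Factor c]]] <> [Term [Term [Factor c]] ** [Factor c]]] <> [Term [Factor c]]]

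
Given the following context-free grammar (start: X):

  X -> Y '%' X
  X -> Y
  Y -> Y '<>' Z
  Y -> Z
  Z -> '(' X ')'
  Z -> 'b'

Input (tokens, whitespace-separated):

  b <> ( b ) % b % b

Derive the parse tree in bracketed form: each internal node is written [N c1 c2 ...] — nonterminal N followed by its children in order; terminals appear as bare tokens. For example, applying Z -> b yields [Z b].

X
Y % X
Y <> Z % X
Z <> Z % X
b <> Z % X
b <> ( X ) % X
b <> ( Y ) % X
b <> ( Z ) % X
b <> ( b ) % X
b <> ( b ) % Y % X
b <> ( b ) % Z % X
b <> ( b ) % b % X
b <> ( b ) % b % Y
b <> ( b ) % b % Z
b <> ( b ) % b % b

[X [Y [Y [Z b]] <> [Z ( [X [Y [Z b]]] )]] % [X [Y [Z b]] % [X [Y [Z b]]]]]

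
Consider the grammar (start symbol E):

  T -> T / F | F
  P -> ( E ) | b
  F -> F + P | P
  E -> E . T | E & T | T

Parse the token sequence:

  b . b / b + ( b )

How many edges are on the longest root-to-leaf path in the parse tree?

8

[E [E [T [F [P b]]]] . [T [T [F [P b]]] / [F [F [P b]] + [P ( [E [T [F [P b]]]] )]]]]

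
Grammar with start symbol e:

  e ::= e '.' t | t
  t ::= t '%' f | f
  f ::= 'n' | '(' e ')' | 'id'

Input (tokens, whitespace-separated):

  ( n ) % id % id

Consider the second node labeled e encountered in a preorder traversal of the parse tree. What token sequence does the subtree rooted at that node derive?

n

[e [t [t [t [f ( [e [t [f n]]] )]] % [f id]] % [f id]]]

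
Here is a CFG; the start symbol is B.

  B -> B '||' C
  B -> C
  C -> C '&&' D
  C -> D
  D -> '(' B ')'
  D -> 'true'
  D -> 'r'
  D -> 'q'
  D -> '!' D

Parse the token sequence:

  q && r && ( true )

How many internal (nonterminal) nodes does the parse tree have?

[B [C [C [C [D q]] && [D r]] && [D ( [B [C [D true]]] )]]]

10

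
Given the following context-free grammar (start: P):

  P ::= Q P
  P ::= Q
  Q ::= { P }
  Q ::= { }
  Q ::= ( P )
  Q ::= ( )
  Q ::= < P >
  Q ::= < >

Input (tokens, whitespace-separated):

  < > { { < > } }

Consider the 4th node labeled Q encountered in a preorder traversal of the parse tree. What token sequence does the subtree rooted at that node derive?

[P [Q < >] [P [Q { [P [Q { [P [Q < >]] }]] }]]]

< >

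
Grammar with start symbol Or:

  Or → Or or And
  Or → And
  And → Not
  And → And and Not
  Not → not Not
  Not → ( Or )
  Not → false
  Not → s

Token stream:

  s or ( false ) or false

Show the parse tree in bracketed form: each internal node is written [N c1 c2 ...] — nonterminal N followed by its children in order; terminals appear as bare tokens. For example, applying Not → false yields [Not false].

Or
Or or And
Or or And or And
And or And or And
Not or And or And
s or And or And
s or Not or And
s or ( Or ) or And
s or ( And ) or And
s or ( Not ) or And
s or ( false ) or And
s or ( false ) or Not
s or ( false ) or false

[Or [Or [Or [And [Not s]]] or [And [Not ( [Or [And [Not false]]] )]]] or [And [Not false]]]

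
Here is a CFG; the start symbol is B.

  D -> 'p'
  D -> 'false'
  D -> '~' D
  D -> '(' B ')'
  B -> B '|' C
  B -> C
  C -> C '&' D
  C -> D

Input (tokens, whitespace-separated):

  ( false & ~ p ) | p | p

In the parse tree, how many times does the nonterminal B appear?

[B [B [B [C [D ( [B [C [C [D false]] & [D ~ [D p]]]] )]]] | [C [D p]]] | [C [D p]]]

4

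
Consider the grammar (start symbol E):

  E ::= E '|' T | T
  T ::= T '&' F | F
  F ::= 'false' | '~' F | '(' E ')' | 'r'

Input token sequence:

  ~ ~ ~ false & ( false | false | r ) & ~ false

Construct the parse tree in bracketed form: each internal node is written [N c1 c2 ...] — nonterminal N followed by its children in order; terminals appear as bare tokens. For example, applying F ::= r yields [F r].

[E [T [T [T [F ~ [F ~ [F ~ [F false]]]]] & [F ( [E [E [E [T [F false]]] | [T [F false]]] | [T [F r]]] )]] & [F ~ [F false]]]]

E
T
T & F
T & F & F
F & F & F
~ F & F & F
~ ~ F & F & F
~ ~ ~ F & F & F
~ ~ ~ false & F & F
~ ~ ~ false & ( E ) & F
~ ~ ~ false & ( E | T ) & F
~ ~ ~ false & ( E | T | T ) & F
~ ~ ~ false & ( T | T | T ) & F
~ ~ ~ false & ( F | T | T ) & F
~ ~ ~ false & ( false | T | T ) & F
~ ~ ~ false & ( false | F | T ) & F
~ ~ ~ false & ( false | false | T ) & F
~ ~ ~ false & ( false | false | F ) & F
~ ~ ~ false & ( false | false | r ) & F
~ ~ ~ false & ( false | false | r ) & ~ F
~ ~ ~ false & ( false | false | r ) & ~ false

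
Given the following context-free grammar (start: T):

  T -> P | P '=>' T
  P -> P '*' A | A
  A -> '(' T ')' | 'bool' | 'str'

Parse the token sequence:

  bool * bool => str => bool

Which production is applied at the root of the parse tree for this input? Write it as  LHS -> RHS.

T -> P '=>' T

[T [P [P [A bool]] * [A bool]] => [T [P [A str]] => [T [P [A bool]]]]]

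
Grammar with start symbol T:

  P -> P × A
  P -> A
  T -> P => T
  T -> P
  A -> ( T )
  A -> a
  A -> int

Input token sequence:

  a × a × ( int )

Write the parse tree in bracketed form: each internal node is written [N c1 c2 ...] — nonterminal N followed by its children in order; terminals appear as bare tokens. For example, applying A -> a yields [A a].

T
P
P × A
P × A × A
A × A × A
a × A × A
a × a × A
a × a × ( T )
a × a × ( P )
a × a × ( A )
a × a × ( int )

[T [P [P [P [A a]] × [A a]] × [A ( [T [P [A int]]] )]]]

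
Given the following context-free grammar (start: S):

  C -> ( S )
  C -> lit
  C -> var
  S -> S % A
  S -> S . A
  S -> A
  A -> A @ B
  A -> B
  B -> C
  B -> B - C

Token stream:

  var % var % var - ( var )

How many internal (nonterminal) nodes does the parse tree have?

[S [S [S [A [B [C var]]]] % [A [B [C var]]]] % [A [B [B [C var]] - [C ( [S [A [B [C var]]]] )]]]]

18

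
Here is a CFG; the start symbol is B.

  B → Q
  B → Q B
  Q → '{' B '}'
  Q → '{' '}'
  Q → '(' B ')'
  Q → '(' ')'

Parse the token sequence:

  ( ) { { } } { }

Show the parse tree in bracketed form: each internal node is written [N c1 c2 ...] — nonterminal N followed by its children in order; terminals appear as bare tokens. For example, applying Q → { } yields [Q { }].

B
Q B
( ) B
( ) Q B
( ) { B } B
( ) { Q } B
( ) { { } } B
( ) { { } } Q
( ) { { } } { }

[B [Q ( )] [B [Q { [B [Q { }]] }] [B [Q { }]]]]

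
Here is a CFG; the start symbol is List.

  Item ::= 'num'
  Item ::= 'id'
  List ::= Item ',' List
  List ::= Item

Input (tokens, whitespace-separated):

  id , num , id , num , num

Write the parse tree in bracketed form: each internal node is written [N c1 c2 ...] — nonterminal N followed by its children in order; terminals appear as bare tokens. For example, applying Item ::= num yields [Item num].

List
Item , List
id , List
id , Item , List
id , num , List
id , num , Item , List
id , num , id , List
id , num , id , Item , List
id , num , id , num , List
id , num , id , num , Item
id , num , id , num , num

[List [Item id] , [List [Item num] , [List [Item id] , [List [Item num] , [List [Item num]]]]]]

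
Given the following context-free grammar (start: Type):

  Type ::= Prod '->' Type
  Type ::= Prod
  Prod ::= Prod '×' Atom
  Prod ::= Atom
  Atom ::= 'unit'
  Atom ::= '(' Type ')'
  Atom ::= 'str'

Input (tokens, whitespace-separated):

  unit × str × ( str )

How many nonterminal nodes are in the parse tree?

10

[Type [Prod [Prod [Prod [Atom unit]] × [Atom str]] × [Atom ( [Type [Prod [Atom str]]] )]]]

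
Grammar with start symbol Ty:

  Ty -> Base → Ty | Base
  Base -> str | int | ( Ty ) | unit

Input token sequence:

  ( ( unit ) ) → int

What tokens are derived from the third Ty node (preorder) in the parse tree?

[Ty [Base ( [Ty [Base ( [Ty [Base unit]] )]] )] → [Ty [Base int]]]

unit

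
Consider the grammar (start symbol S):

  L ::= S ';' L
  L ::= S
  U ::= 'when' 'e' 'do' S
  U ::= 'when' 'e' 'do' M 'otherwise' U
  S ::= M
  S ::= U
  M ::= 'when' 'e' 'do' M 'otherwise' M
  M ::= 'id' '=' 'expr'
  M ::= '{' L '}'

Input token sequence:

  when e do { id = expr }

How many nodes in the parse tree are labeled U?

[S [U when e do [S [M { [L [S [M id = expr]]] }]]]]

1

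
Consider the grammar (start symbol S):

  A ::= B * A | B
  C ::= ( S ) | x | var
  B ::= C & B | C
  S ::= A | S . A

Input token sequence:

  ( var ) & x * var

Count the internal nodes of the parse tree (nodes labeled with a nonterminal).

[S [A [B [C ( [S [A [B [C var]]]] )] & [B [C x]]] * [A [B [C var]]]]]

13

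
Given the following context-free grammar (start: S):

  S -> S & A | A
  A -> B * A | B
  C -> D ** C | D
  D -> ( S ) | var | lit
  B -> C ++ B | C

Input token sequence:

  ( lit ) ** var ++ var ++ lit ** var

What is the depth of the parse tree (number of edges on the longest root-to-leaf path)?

10

[S [A [B [C [D ( [S [A [B [C [D lit]]]]] )] ** [C [D var]]] ++ [B [C [D var]] ++ [B [C [D lit] ** [C [D var]]]]]]]]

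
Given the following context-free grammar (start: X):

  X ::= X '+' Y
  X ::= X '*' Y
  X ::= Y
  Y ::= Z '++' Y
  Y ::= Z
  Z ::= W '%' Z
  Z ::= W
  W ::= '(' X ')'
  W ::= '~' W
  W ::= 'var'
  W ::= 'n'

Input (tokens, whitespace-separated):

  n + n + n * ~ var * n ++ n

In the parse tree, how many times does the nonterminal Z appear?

[X [X [X [X [X [Y [Z [W n]]]] + [Y [Z [W n]]]] + [Y [Z [W n]]]] * [Y [Z [W ~ [W var]]]]] * [Y [Z [W n]] ++ [Y [Z [W n]]]]]

6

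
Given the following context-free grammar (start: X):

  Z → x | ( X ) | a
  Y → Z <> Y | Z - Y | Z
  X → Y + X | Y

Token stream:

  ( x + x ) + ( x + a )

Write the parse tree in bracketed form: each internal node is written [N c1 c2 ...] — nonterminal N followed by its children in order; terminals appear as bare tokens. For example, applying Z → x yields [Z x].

X
Y + X
Z + X
( X ) + X
( Y + X ) + X
( Z + X ) + X
( x + X ) + X
( x + Y ) + X
( x + Z ) + X
( x + x ) + X
( x + x ) + Y
( x + x ) + Z
( x + x ) + ( X )
( x + x ) + ( Y + X )
( x + x ) + ( Z + X )
( x + x ) + ( x + X )
( x + x ) + ( x + Y )
( x + x ) + ( x + Z )
( x + x ) + ( x + a )

[X [Y [Z ( [X [Y [Z x]] + [X [Y [Z x]]]] )]] + [X [Y [Z ( [X [Y [Z x]] + [X [Y [Z a]]]] )]]]]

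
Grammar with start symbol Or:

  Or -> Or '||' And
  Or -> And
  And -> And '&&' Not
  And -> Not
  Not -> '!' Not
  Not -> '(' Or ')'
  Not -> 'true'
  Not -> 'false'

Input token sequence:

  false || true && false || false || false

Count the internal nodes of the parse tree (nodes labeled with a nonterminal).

[Or [Or [Or [Or [And [Not false]]] || [And [And [Not true]] && [Not false]]] || [And [Not false]]] || [And [Not false]]]

14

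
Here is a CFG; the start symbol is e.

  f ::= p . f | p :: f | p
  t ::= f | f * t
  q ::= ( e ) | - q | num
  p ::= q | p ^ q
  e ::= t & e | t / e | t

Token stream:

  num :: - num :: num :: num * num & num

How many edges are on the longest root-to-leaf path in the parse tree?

[e [t [f [p [q num]] :: [f [p [q - [q num]]] :: [f [p [q num]] :: [f [p [q num]]]]]] * [t [f [p [q num]]]]] & [e [t [f [p [q num]]]]]]

8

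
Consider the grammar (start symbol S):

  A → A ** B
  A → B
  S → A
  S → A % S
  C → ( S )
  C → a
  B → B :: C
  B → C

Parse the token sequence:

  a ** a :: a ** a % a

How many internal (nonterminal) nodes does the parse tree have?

16

[S [A [A [A [B [C a]]] ** [B [B [C a]] :: [C a]]] ** [B [C a]]] % [S [A [B [C a]]]]]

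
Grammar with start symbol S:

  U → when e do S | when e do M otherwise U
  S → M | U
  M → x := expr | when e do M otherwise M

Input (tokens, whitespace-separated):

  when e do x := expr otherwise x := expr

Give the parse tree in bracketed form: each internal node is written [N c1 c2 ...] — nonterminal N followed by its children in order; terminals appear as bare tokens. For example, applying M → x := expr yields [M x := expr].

S
M
when e do M otherwise M
when e do x := expr otherwise M
when e do x := expr otherwise x := expr

[S [M when e do [M x := expr] otherwise [M x := expr]]]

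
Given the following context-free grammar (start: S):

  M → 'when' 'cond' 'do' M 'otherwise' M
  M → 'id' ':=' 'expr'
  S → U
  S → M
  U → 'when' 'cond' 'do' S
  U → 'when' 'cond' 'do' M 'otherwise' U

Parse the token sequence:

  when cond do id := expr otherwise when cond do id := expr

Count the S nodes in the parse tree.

[S [U when cond do [M id := expr] otherwise [U when cond do [S [M id := expr]]]]]

2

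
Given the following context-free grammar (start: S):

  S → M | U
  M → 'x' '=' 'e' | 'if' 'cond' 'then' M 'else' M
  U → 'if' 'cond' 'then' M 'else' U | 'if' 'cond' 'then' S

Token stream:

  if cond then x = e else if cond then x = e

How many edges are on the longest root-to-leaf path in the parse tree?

[S [U if cond then [M x = e] else [U if cond then [S [M x = e]]]]]

5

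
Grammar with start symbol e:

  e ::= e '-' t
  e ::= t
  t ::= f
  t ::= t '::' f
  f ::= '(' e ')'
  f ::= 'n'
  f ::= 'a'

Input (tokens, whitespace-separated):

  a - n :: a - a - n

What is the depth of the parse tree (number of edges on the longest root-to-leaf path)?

[e [e [e [e [t [f a]]] - [t [t [f n]] :: [f a]]] - [t [f a]]] - [t [f n]]]

6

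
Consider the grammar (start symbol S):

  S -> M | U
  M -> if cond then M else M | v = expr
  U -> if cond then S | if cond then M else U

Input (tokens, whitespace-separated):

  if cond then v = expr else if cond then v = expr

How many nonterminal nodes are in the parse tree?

[S [U if cond then [M v = expr] else [U if cond then [S [M v = expr]]]]]

6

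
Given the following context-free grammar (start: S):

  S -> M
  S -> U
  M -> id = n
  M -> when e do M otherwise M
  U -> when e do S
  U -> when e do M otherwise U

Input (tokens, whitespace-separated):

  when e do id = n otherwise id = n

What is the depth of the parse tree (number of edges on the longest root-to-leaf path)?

[S [M when e do [M id = n] otherwise [M id = n]]]

3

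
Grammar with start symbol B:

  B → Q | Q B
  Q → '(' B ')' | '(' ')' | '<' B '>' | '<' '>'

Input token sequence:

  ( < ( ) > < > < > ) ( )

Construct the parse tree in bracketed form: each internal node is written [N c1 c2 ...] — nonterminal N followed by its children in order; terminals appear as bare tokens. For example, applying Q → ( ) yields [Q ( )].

B
Q B
( B ) B
( Q B ) B
( < B > B ) B
( < Q > B ) B
( < ( ) > B ) B
( < ( ) > Q B ) B
( < ( ) > < > B ) B
( < ( ) > < > Q ) B
( < ( ) > < > < > ) B
( < ( ) > < > < > ) Q
( < ( ) > < > < > ) ( )

[B [Q ( [B [Q < [B [Q ( )]] >] [B [Q < >] [B [Q < >]]]] )] [B [Q ( )]]]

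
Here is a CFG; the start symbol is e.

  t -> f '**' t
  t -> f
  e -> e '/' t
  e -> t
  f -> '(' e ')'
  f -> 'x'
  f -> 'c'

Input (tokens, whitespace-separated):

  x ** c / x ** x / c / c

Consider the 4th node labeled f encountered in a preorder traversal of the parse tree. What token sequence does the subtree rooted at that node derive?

[e [e [e [e [t [f x] ** [t [f c]]]] / [t [f x] ** [t [f x]]]] / [t [f c]]] / [t [f c]]]

x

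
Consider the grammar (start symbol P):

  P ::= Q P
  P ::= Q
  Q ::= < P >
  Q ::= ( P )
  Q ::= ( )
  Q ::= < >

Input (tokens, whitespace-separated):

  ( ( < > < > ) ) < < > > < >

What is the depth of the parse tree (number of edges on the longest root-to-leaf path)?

[P [Q ( [P [Q ( [P [Q < >] [P [Q < >]]] )]] )] [P [Q < [P [Q < >]] >] [P [Q < >]]]]

7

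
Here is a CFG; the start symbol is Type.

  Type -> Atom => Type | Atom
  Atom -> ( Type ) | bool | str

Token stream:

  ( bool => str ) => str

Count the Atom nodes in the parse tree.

[Type [Atom ( [Type [Atom bool] => [Type [Atom str]]] )] => [Type [Atom str]]]

4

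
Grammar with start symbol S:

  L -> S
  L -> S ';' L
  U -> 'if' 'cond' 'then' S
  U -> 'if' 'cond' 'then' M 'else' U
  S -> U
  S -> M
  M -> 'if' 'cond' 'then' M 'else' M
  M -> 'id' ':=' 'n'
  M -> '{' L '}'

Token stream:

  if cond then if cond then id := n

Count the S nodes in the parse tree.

[S [U if cond then [S [U if cond then [S [M id := n]]]]]]

3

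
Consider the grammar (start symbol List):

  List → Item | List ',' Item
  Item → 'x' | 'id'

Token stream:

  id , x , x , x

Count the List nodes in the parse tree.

[List [List [List [List [Item id]] , [Item x]] , [Item x]] , [Item x]]

4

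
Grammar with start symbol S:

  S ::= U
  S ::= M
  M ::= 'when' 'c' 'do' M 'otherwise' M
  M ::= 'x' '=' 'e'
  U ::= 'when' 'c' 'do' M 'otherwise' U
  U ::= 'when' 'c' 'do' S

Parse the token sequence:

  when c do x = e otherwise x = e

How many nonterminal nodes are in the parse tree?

4

[S [M when c do [M x = e] otherwise [M x = e]]]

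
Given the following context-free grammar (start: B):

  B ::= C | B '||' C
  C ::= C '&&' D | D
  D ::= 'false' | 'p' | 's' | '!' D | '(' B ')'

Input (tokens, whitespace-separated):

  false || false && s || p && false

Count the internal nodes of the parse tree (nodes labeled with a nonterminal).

13

[B [B [B [C [D false]]] || [C [C [D false]] && [D s]]] || [C [C [D p]] && [D false]]]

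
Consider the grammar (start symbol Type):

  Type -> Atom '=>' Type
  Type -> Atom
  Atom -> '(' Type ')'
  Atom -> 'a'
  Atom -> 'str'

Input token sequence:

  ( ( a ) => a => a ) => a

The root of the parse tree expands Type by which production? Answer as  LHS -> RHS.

[Type [Atom ( [Type [Atom ( [Type [Atom a]] )] => [Type [Atom a] => [Type [Atom a]]]] )] => [Type [Atom a]]]

Type -> Atom '=>' Type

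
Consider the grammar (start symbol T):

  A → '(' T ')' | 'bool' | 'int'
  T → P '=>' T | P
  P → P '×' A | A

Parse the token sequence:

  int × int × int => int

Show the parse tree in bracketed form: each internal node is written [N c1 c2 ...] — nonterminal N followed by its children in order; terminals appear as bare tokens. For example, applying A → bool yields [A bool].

T
P => T
P × A => T
P × A × A => T
A × A × A => T
int × A × A => T
int × int × A => T
int × int × int => T
int × int × int => P
int × int × int => A
int × int × int => int

[T [P [P [P [A int]] × [A int]] × [A int]] => [T [P [A int]]]]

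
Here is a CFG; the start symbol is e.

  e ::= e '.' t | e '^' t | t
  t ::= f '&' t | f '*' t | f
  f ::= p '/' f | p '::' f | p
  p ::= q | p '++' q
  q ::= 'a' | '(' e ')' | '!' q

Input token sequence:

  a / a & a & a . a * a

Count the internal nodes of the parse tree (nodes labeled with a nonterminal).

[e [e [t [f [p [q a]] / [f [p [q a]]]] & [t [f [p [q a]]] & [t [f [p [q a]]]]]]] . [t [f [p [q a]]] * [t [f [p [q a]]]]]]

25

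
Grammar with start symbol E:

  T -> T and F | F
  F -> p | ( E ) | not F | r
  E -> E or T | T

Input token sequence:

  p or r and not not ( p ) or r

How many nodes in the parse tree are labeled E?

[E [E [E [T [F p]]] or [T [T [F r]] and [F not [F not [F ( [E [T [F p]]] )]]]]] or [T [F r]]]

4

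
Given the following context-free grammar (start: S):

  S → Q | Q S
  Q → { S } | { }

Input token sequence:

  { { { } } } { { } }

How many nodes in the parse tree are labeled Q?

5

[S [Q { [S [Q { [S [Q { }]] }]] }] [S [Q { [S [Q { }]] }]]]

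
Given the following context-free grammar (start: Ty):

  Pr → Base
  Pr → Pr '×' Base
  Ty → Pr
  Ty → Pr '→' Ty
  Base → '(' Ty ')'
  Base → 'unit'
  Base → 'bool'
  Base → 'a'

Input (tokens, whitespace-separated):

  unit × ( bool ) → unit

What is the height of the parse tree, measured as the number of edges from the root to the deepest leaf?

[Ty [Pr [Pr [Base unit]] × [Base ( [Ty [Pr [Base bool]]] )]] → [Ty [Pr [Base unit]]]]

6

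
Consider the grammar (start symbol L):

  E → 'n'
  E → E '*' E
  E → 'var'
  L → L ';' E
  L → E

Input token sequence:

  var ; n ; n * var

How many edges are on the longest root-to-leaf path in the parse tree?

4

[L [L [L [E var]] ; [E n]] ; [E [E n] * [E var]]]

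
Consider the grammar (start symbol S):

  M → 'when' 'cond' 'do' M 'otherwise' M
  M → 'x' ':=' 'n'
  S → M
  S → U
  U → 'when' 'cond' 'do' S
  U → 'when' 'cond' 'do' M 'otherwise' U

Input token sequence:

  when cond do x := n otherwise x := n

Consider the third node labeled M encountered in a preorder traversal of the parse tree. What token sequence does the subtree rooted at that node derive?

x := n

[S [M when cond do [M x := n] otherwise [M x := n]]]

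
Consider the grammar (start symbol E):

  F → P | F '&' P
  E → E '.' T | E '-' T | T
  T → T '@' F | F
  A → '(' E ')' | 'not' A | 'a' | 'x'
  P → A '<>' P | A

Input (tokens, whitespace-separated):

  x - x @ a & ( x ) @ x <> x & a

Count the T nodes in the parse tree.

5

[E [E [T [F [P [A x]]]]] - [T [T [T [F [P [A x]]]] @ [F [F [P [A a]]] & [P [A ( [E [T [F [P [A x]]]]] )]]]] @ [F [F [P [A x] <> [P [A x]]]] & [P [A a]]]]]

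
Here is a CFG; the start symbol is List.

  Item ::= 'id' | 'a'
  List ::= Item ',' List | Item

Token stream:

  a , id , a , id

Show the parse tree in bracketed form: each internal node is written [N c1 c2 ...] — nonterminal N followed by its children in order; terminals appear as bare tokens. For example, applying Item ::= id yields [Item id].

[List [Item a] , [List [Item id] , [List [Item a] , [List [Item id]]]]]

List
Item , List
a , List
a , Item , List
a , id , List
a , id , Item , List
a , id , a , List
a , id , a , Item
a , id , a , id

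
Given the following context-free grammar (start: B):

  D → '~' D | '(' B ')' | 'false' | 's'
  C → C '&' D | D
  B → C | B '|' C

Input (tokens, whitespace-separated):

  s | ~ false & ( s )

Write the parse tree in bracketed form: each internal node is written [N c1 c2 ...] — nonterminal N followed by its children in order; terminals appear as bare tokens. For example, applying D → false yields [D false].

[B [B [C [D s]]] | [C [C [D ~ [D false]]] & [D ( [B [C [D s]]] )]]]

B
B | C
C | C
D | C
s | C
s | C & D
s | D & D
s | ~ D & D
s | ~ false & D
s | ~ false & ( B )
s | ~ false & ( C )
s | ~ false & ( D )
s | ~ false & ( s )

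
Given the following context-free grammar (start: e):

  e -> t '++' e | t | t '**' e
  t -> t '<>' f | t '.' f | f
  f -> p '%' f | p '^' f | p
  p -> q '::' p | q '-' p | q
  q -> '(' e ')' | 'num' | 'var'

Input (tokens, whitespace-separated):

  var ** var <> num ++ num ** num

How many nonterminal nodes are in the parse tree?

24

[e [t [f [p [q var]]]] ** [e [t [t [f [p [q var]]]] <> [f [p [q num]]]] ++ [e [t [f [p [q num]]]] ** [e [t [f [p [q num]]]]]]]]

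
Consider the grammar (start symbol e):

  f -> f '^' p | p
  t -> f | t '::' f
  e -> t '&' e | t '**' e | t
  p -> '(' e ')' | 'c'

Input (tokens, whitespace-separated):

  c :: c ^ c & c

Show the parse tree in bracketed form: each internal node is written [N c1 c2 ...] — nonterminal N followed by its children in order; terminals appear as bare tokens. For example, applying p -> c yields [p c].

e
t & e
t :: f & e
f :: f & e
p :: f & e
c :: f & e
c :: f ^ p & e
c :: p ^ p & e
c :: c ^ p & e
c :: c ^ c & e
c :: c ^ c & t
c :: c ^ c & f
c :: c ^ c & p
c :: c ^ c & c

[e [t [t [f [p c]]] :: [f [f [p c]] ^ [p c]]] & [e [t [f [p c]]]]]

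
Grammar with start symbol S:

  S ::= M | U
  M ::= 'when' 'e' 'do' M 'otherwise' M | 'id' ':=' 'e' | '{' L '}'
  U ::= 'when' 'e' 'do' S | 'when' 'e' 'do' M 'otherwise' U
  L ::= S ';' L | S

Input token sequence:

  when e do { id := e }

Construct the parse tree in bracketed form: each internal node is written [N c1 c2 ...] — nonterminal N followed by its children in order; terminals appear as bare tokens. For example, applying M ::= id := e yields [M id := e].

S
U
when e do S
when e do M
when e do { L }
when e do { S }
when e do { M }
when e do { id := e }

[S [U when e do [S [M { [L [S [M id := e]]] }]]]]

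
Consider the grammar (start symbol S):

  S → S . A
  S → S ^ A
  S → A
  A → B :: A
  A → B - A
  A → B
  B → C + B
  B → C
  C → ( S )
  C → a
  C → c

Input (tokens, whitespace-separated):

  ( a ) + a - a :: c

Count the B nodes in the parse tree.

[S [A [B [C ( [S [A [B [C a]]]] )] + [B [C a]]] - [A [B [C a]] :: [A [B [C c]]]]]]

5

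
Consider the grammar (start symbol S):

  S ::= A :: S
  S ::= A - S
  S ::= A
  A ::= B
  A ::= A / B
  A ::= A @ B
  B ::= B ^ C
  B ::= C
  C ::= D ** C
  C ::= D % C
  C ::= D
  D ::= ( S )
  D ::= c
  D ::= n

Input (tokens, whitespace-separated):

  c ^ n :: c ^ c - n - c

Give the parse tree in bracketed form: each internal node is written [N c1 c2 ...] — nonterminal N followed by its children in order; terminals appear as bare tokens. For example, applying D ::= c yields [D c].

[S [A [B [B [C [D c]]] ^ [C [D n]]]] :: [S [A [B [B [C [D c]]] ^ [C [D c]]]] - [S [A [B [C [D n]]]] - [S [A [B [C [D c]]]]]]]]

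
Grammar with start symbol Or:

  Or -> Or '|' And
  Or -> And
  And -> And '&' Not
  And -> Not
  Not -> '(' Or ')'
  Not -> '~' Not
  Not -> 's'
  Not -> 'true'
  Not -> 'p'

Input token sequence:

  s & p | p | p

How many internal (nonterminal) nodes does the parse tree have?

11

[Or [Or [Or [And [And [Not s]] & [Not p]]] | [And [Not p]]] | [And [Not p]]]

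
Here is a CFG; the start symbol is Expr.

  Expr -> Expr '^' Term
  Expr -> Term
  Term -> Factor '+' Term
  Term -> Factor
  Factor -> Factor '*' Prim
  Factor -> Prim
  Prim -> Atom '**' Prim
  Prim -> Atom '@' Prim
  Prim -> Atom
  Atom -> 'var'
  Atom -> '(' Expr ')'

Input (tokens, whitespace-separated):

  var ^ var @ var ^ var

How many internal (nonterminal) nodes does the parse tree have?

17

[Expr [Expr [Expr [Term [Factor [Prim [Atom var]]]]] ^ [Term [Factor [Prim [Atom var] @ [Prim [Atom var]]]]]] ^ [Term [Factor [Prim [Atom var]]]]]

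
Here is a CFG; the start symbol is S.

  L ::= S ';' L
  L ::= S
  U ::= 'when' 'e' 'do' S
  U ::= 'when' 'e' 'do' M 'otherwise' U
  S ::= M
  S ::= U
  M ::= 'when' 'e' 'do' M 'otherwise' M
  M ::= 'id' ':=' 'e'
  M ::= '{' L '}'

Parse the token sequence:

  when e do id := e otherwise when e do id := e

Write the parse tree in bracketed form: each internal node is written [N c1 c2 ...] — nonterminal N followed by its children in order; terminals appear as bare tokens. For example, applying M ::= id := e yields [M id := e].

S
U
when e do M otherwise U
when e do id := e otherwise U
when e do id := e otherwise when e do S
when e do id := e otherwise when e do M
when e do id := e otherwise when e do id := e

[S [U when e do [M id := e] otherwise [U when e do [S [M id := e]]]]]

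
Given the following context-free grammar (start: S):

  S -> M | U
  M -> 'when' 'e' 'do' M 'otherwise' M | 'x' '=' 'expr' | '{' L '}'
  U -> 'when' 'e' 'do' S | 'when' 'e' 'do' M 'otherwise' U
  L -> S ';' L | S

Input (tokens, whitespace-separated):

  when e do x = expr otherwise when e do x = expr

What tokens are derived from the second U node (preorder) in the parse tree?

[S [U when e do [M x = expr] otherwise [U when e do [S [M x = expr]]]]]

when e do x = expr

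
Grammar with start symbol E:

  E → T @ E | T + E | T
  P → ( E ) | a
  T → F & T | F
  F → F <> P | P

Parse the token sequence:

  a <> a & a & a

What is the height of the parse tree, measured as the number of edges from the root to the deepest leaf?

[E [T [F [F [P a]] <> [P a]] & [T [F [P a]] & [T [F [P a]]]]]]

6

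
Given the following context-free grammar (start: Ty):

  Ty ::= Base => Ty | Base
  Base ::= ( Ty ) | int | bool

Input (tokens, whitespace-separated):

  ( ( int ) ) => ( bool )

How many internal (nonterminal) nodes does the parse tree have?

[Ty [Base ( [Ty [Base ( [Ty [Base int]] )]] )] => [Ty [Base ( [Ty [Base bool]] )]]]

10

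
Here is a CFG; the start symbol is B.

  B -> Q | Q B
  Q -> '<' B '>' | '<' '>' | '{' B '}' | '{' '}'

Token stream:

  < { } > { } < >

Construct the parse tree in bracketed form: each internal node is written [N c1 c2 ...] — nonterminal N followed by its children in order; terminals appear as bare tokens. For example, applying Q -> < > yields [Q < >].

B
Q B
< B > B
< Q > B
< { } > B
< { } > Q B
< { } > { } B
< { } > { } Q
< { } > { } < >

[B [Q < [B [Q { }]] >] [B [Q { }] [B [Q < >]]]]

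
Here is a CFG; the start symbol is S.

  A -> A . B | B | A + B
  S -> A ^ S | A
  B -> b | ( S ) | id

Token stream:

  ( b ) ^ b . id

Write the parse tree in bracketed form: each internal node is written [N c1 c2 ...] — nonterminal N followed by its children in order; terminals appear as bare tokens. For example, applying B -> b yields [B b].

[S [A [B ( [S [A [B b]]] )]] ^ [S [A [A [B b]] . [B id]]]]

S
A ^ S
B ^ S
( S ) ^ S
( A ) ^ S
( B ) ^ S
( b ) ^ S
( b ) ^ A
( b ) ^ A . B
( b ) ^ B . B
( b ) ^ b . B
( b ) ^ b . id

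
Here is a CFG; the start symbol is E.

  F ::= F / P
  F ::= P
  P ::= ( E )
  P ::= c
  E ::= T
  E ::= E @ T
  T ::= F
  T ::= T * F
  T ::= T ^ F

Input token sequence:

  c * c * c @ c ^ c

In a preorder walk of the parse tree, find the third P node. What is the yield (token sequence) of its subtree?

[E [E [T [T [T [F [P c]]] * [F [P c]]] * [F [P c]]]] @ [T [T [F [P c]]] ^ [F [P c]]]]

c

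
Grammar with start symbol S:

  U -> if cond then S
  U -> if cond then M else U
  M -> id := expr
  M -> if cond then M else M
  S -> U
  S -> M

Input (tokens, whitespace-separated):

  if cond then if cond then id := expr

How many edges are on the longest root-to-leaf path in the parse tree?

[S [U if cond then [S [U if cond then [S [M id := expr]]]]]]

6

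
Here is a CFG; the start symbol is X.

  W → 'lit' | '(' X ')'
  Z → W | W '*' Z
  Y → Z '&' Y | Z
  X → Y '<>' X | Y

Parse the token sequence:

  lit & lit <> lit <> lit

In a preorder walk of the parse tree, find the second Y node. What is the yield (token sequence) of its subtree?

[X [Y [Z [W lit]] & [Y [Z [W lit]]]] <> [X [Y [Z [W lit]]] <> [X [Y [Z [W lit]]]]]]

lit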